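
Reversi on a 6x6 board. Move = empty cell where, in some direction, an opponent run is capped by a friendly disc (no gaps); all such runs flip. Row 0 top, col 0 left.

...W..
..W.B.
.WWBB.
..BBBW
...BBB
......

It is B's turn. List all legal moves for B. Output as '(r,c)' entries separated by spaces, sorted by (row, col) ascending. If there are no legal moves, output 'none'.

Answer: (0,1) (0,2) (1,0) (1,1) (2,0) (2,5)

Derivation:
(0,1): flips 1 -> legal
(0,2): flips 2 -> legal
(0,4): no bracket -> illegal
(1,0): flips 1 -> legal
(1,1): flips 1 -> legal
(1,3): no bracket -> illegal
(2,0): flips 2 -> legal
(2,5): flips 1 -> legal
(3,0): no bracket -> illegal
(3,1): no bracket -> illegal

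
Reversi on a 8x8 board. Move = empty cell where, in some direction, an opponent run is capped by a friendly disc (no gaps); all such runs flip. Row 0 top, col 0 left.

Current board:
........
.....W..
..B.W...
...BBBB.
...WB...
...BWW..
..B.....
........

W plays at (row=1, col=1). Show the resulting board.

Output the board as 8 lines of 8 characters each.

Answer: ........
.W...W..
..W.W...
...WBBB.
...WW...
...BWW..
..B.....
........

Derivation:
Place W at (1,1); scan 8 dirs for brackets.
Dir NW: first cell '.' (not opp) -> no flip
Dir N: first cell '.' (not opp) -> no flip
Dir NE: first cell '.' (not opp) -> no flip
Dir W: first cell '.' (not opp) -> no flip
Dir E: first cell '.' (not opp) -> no flip
Dir SW: first cell '.' (not opp) -> no flip
Dir S: first cell '.' (not opp) -> no flip
Dir SE: opp run (2,2) (3,3) (4,4) capped by W -> flip
All flips: (2,2) (3,3) (4,4)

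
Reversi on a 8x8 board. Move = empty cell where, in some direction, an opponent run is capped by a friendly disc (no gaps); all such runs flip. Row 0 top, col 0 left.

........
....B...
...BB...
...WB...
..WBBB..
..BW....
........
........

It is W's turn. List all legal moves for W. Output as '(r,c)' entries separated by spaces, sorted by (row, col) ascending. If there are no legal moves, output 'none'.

Answer: (1,3) (1,5) (3,5) (4,6) (5,1) (5,5) (6,2)

Derivation:
(0,3): no bracket -> illegal
(0,4): no bracket -> illegal
(0,5): no bracket -> illegal
(1,2): no bracket -> illegal
(1,3): flips 1 -> legal
(1,5): flips 1 -> legal
(2,2): no bracket -> illegal
(2,5): no bracket -> illegal
(3,2): no bracket -> illegal
(3,5): flips 2 -> legal
(3,6): no bracket -> illegal
(4,1): no bracket -> illegal
(4,6): flips 3 -> legal
(5,1): flips 1 -> legal
(5,4): no bracket -> illegal
(5,5): flips 1 -> legal
(5,6): no bracket -> illegal
(6,1): no bracket -> illegal
(6,2): flips 1 -> legal
(6,3): no bracket -> illegal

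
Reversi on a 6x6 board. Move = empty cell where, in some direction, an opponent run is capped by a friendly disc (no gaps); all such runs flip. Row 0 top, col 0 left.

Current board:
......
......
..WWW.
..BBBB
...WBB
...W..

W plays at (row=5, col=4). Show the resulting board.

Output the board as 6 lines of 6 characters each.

Place W at (5,4); scan 8 dirs for brackets.
Dir NW: first cell 'W' (not opp) -> no flip
Dir N: opp run (4,4) (3,4) capped by W -> flip
Dir NE: opp run (4,5), next=edge -> no flip
Dir W: first cell 'W' (not opp) -> no flip
Dir E: first cell '.' (not opp) -> no flip
Dir SW: edge -> no flip
Dir S: edge -> no flip
Dir SE: edge -> no flip
All flips: (3,4) (4,4)

Answer: ......
......
..WWW.
..BBWB
...WWB
...WW.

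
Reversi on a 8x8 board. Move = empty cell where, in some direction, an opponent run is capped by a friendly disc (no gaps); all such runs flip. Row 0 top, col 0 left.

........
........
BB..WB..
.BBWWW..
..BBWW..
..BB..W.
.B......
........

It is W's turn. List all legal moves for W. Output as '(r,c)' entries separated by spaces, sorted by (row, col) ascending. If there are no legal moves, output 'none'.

(1,0): no bracket -> illegal
(1,1): no bracket -> illegal
(1,2): no bracket -> illegal
(1,4): no bracket -> illegal
(1,5): flips 1 -> legal
(1,6): flips 1 -> legal
(2,2): no bracket -> illegal
(2,3): no bracket -> illegal
(2,6): flips 1 -> legal
(3,0): flips 2 -> legal
(3,6): no bracket -> illegal
(4,0): no bracket -> illegal
(4,1): flips 2 -> legal
(5,0): no bracket -> illegal
(5,1): flips 1 -> legal
(5,4): no bracket -> illegal
(6,0): no bracket -> illegal
(6,2): flips 1 -> legal
(6,3): flips 2 -> legal
(6,4): no bracket -> illegal
(7,0): flips 3 -> legal
(7,1): no bracket -> illegal
(7,2): no bracket -> illegal

Answer: (1,5) (1,6) (2,6) (3,0) (4,1) (5,1) (6,2) (6,3) (7,0)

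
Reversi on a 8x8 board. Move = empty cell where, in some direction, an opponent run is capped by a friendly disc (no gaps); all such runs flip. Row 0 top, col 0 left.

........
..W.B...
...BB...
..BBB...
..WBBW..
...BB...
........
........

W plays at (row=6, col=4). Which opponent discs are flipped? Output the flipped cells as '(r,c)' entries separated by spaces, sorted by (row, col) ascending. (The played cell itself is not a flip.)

Dir NW: opp run (5,3) capped by W -> flip
Dir N: opp run (5,4) (4,4) (3,4) (2,4) (1,4), next='.' -> no flip
Dir NE: first cell '.' (not opp) -> no flip
Dir W: first cell '.' (not opp) -> no flip
Dir E: first cell '.' (not opp) -> no flip
Dir SW: first cell '.' (not opp) -> no flip
Dir S: first cell '.' (not opp) -> no flip
Dir SE: first cell '.' (not opp) -> no flip

Answer: (5,3)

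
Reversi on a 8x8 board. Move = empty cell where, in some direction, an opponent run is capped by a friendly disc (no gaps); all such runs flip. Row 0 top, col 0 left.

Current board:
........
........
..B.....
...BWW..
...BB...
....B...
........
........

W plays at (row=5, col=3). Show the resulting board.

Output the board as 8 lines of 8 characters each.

Answer: ........
........
..B.....
...BWW..
...BW...
...WB...
........
........

Derivation:
Place W at (5,3); scan 8 dirs for brackets.
Dir NW: first cell '.' (not opp) -> no flip
Dir N: opp run (4,3) (3,3), next='.' -> no flip
Dir NE: opp run (4,4) capped by W -> flip
Dir W: first cell '.' (not opp) -> no flip
Dir E: opp run (5,4), next='.' -> no flip
Dir SW: first cell '.' (not opp) -> no flip
Dir S: first cell '.' (not opp) -> no flip
Dir SE: first cell '.' (not opp) -> no flip
All flips: (4,4)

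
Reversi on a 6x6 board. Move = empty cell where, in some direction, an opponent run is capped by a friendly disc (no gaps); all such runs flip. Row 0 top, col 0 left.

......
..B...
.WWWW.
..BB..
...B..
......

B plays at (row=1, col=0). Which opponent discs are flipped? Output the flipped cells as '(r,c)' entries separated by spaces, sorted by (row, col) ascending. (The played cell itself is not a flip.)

Dir NW: edge -> no flip
Dir N: first cell '.' (not opp) -> no flip
Dir NE: first cell '.' (not opp) -> no flip
Dir W: edge -> no flip
Dir E: first cell '.' (not opp) -> no flip
Dir SW: edge -> no flip
Dir S: first cell '.' (not opp) -> no flip
Dir SE: opp run (2,1) capped by B -> flip

Answer: (2,1)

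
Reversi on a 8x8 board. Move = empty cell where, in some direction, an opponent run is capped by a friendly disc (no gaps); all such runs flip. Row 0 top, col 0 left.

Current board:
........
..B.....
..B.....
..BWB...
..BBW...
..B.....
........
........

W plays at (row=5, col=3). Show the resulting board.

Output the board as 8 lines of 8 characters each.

Answer: ........
..B.....
..B.....
..BWB...
..BWW...
..BW....
........
........

Derivation:
Place W at (5,3); scan 8 dirs for brackets.
Dir NW: opp run (4,2), next='.' -> no flip
Dir N: opp run (4,3) capped by W -> flip
Dir NE: first cell 'W' (not opp) -> no flip
Dir W: opp run (5,2), next='.' -> no flip
Dir E: first cell '.' (not opp) -> no flip
Dir SW: first cell '.' (not opp) -> no flip
Dir S: first cell '.' (not opp) -> no flip
Dir SE: first cell '.' (not opp) -> no flip
All flips: (4,3)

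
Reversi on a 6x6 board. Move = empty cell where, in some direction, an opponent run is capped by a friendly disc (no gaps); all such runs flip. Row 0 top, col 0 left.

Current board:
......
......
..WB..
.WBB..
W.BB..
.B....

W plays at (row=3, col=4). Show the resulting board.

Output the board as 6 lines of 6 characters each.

Answer: ......
......
..WB..
.WWWW.
W.BB..
.B....

Derivation:
Place W at (3,4); scan 8 dirs for brackets.
Dir NW: opp run (2,3), next='.' -> no flip
Dir N: first cell '.' (not opp) -> no flip
Dir NE: first cell '.' (not opp) -> no flip
Dir W: opp run (3,3) (3,2) capped by W -> flip
Dir E: first cell '.' (not opp) -> no flip
Dir SW: opp run (4,3), next='.' -> no flip
Dir S: first cell '.' (not opp) -> no flip
Dir SE: first cell '.' (not opp) -> no flip
All flips: (3,2) (3,3)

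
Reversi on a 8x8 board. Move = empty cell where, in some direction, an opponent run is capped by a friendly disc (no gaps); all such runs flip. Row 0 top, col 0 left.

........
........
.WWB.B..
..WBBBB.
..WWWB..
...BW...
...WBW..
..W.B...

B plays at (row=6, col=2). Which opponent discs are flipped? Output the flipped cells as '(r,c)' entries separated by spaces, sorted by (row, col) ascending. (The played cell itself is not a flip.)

Dir NW: first cell '.' (not opp) -> no flip
Dir N: first cell '.' (not opp) -> no flip
Dir NE: first cell 'B' (not opp) -> no flip
Dir W: first cell '.' (not opp) -> no flip
Dir E: opp run (6,3) capped by B -> flip
Dir SW: first cell '.' (not opp) -> no flip
Dir S: opp run (7,2), next=edge -> no flip
Dir SE: first cell '.' (not opp) -> no flip

Answer: (6,3)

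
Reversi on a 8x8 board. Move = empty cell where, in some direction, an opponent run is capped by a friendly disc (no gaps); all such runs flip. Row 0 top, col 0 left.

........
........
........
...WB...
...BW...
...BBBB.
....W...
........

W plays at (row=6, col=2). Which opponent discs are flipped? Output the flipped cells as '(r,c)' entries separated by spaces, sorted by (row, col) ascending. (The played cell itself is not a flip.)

Answer: (5,3)

Derivation:
Dir NW: first cell '.' (not opp) -> no flip
Dir N: first cell '.' (not opp) -> no flip
Dir NE: opp run (5,3) capped by W -> flip
Dir W: first cell '.' (not opp) -> no flip
Dir E: first cell '.' (not opp) -> no flip
Dir SW: first cell '.' (not opp) -> no flip
Dir S: first cell '.' (not opp) -> no flip
Dir SE: first cell '.' (not opp) -> no flip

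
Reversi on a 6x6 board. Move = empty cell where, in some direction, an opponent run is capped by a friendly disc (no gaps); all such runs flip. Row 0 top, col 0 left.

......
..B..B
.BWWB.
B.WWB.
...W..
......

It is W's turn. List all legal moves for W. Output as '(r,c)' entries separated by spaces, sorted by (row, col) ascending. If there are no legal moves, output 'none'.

Answer: (0,1) (0,2) (1,0) (2,0) (2,5) (3,5) (4,5)

Derivation:
(0,1): flips 1 -> legal
(0,2): flips 1 -> legal
(0,3): no bracket -> illegal
(0,4): no bracket -> illegal
(0,5): no bracket -> illegal
(1,0): flips 1 -> legal
(1,1): no bracket -> illegal
(1,3): no bracket -> illegal
(1,4): no bracket -> illegal
(2,0): flips 1 -> legal
(2,5): flips 2 -> legal
(3,1): no bracket -> illegal
(3,5): flips 1 -> legal
(4,0): no bracket -> illegal
(4,1): no bracket -> illegal
(4,4): no bracket -> illegal
(4,5): flips 1 -> legal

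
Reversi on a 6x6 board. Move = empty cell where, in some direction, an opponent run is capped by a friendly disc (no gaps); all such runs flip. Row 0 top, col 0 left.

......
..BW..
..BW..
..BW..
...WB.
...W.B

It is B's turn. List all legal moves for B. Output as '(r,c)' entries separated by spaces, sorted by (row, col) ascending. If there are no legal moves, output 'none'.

Answer: (0,4) (1,4) (2,4) (3,4) (4,2) (5,4)

Derivation:
(0,2): no bracket -> illegal
(0,3): no bracket -> illegal
(0,4): flips 1 -> legal
(1,4): flips 2 -> legal
(2,4): flips 1 -> legal
(3,4): flips 2 -> legal
(4,2): flips 1 -> legal
(5,2): no bracket -> illegal
(5,4): flips 1 -> legal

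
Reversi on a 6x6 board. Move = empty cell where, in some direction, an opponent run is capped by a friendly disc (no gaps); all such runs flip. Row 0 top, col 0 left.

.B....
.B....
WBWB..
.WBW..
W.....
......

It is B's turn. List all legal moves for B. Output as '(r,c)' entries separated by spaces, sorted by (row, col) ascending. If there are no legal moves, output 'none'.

Answer: (1,2) (3,0) (3,4) (4,1) (4,3) (4,4)

Derivation:
(1,0): no bracket -> illegal
(1,2): flips 1 -> legal
(1,3): no bracket -> illegal
(2,4): no bracket -> illegal
(3,0): flips 1 -> legal
(3,4): flips 1 -> legal
(4,1): flips 1 -> legal
(4,2): no bracket -> illegal
(4,3): flips 1 -> legal
(4,4): flips 2 -> legal
(5,0): no bracket -> illegal
(5,1): no bracket -> illegal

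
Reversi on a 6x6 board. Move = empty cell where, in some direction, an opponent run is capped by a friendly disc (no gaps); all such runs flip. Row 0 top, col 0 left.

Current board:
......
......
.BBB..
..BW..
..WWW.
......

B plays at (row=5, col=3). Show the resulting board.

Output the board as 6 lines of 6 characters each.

Answer: ......
......
.BBB..
..BB..
..WBW.
...B..

Derivation:
Place B at (5,3); scan 8 dirs for brackets.
Dir NW: opp run (4,2), next='.' -> no flip
Dir N: opp run (4,3) (3,3) capped by B -> flip
Dir NE: opp run (4,4), next='.' -> no flip
Dir W: first cell '.' (not opp) -> no flip
Dir E: first cell '.' (not opp) -> no flip
Dir SW: edge -> no flip
Dir S: edge -> no flip
Dir SE: edge -> no flip
All flips: (3,3) (4,3)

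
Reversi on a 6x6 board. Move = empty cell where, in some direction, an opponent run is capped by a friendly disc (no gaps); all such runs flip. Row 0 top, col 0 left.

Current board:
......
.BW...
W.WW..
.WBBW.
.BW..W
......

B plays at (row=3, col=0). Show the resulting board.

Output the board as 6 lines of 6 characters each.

Answer: ......
.BW...
W.WW..
BBBBW.
.BW..W
......

Derivation:
Place B at (3,0); scan 8 dirs for brackets.
Dir NW: edge -> no flip
Dir N: opp run (2,0), next='.' -> no flip
Dir NE: first cell '.' (not opp) -> no flip
Dir W: edge -> no flip
Dir E: opp run (3,1) capped by B -> flip
Dir SW: edge -> no flip
Dir S: first cell '.' (not opp) -> no flip
Dir SE: first cell 'B' (not opp) -> no flip
All flips: (3,1)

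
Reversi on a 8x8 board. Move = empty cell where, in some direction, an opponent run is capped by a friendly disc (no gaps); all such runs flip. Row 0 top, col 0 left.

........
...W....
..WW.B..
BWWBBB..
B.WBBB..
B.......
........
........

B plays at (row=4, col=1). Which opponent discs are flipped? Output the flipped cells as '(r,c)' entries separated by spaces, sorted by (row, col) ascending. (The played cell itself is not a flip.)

Answer: (4,2)

Derivation:
Dir NW: first cell 'B' (not opp) -> no flip
Dir N: opp run (3,1), next='.' -> no flip
Dir NE: opp run (3,2) (2,3), next='.' -> no flip
Dir W: first cell 'B' (not opp) -> no flip
Dir E: opp run (4,2) capped by B -> flip
Dir SW: first cell 'B' (not opp) -> no flip
Dir S: first cell '.' (not opp) -> no flip
Dir SE: first cell '.' (not opp) -> no flip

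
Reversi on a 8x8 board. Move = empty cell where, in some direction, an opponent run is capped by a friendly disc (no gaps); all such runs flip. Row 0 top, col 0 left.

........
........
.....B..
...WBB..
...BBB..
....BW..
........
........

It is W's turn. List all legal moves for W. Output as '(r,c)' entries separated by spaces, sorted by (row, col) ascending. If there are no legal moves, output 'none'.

(1,4): no bracket -> illegal
(1,5): flips 3 -> legal
(1,6): no bracket -> illegal
(2,3): no bracket -> illegal
(2,4): no bracket -> illegal
(2,6): no bracket -> illegal
(3,2): no bracket -> illegal
(3,6): flips 2 -> legal
(4,2): no bracket -> illegal
(4,6): no bracket -> illegal
(5,2): no bracket -> illegal
(5,3): flips 2 -> legal
(5,6): no bracket -> illegal
(6,3): no bracket -> illegal
(6,4): no bracket -> illegal
(6,5): no bracket -> illegal

Answer: (1,5) (3,6) (5,3)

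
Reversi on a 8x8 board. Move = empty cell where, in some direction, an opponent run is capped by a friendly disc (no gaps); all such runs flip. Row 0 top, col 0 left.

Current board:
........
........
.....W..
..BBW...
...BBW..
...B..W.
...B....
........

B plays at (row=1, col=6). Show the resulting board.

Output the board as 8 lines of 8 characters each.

Answer: ........
......B.
.....B..
..BBB...
...BBW..
...B..W.
...B....
........

Derivation:
Place B at (1,6); scan 8 dirs for brackets.
Dir NW: first cell '.' (not opp) -> no flip
Dir N: first cell '.' (not opp) -> no flip
Dir NE: first cell '.' (not opp) -> no flip
Dir W: first cell '.' (not opp) -> no flip
Dir E: first cell '.' (not opp) -> no flip
Dir SW: opp run (2,5) (3,4) capped by B -> flip
Dir S: first cell '.' (not opp) -> no flip
Dir SE: first cell '.' (not opp) -> no flip
All flips: (2,5) (3,4)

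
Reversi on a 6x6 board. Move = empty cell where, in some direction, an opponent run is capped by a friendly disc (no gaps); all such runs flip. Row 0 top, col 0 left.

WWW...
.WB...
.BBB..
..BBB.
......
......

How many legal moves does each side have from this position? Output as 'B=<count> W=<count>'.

-- B to move --
(0,3): no bracket -> illegal
(1,0): flips 1 -> legal
(1,3): no bracket -> illegal
(2,0): no bracket -> illegal
B mobility = 1
-- W to move --
(0,3): no bracket -> illegal
(1,0): no bracket -> illegal
(1,3): flips 1 -> legal
(1,4): no bracket -> illegal
(2,0): no bracket -> illegal
(2,4): no bracket -> illegal
(2,5): no bracket -> illegal
(3,0): no bracket -> illegal
(3,1): flips 1 -> legal
(3,5): no bracket -> illegal
(4,1): no bracket -> illegal
(4,2): flips 3 -> legal
(4,3): no bracket -> illegal
(4,4): flips 2 -> legal
(4,5): flips 3 -> legal
W mobility = 5

Answer: B=1 W=5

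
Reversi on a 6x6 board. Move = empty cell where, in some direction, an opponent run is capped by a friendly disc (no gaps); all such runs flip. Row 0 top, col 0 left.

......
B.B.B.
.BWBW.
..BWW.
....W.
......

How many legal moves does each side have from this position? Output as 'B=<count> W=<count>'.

Answer: B=5 W=7

Derivation:
-- B to move --
(1,1): no bracket -> illegal
(1,3): no bracket -> illegal
(1,5): no bracket -> illegal
(2,5): flips 1 -> legal
(3,1): no bracket -> illegal
(3,5): flips 2 -> legal
(4,2): no bracket -> illegal
(4,3): flips 1 -> legal
(4,5): flips 1 -> legal
(5,3): no bracket -> illegal
(5,4): flips 3 -> legal
(5,5): no bracket -> illegal
B mobility = 5
-- W to move --
(0,0): no bracket -> illegal
(0,1): flips 2 -> legal
(0,2): flips 1 -> legal
(0,3): no bracket -> illegal
(0,4): flips 1 -> legal
(0,5): no bracket -> illegal
(1,1): no bracket -> illegal
(1,3): flips 1 -> legal
(1,5): no bracket -> illegal
(2,0): flips 1 -> legal
(2,5): no bracket -> illegal
(3,0): no bracket -> illegal
(3,1): flips 1 -> legal
(4,1): no bracket -> illegal
(4,2): flips 1 -> legal
(4,3): no bracket -> illegal
W mobility = 7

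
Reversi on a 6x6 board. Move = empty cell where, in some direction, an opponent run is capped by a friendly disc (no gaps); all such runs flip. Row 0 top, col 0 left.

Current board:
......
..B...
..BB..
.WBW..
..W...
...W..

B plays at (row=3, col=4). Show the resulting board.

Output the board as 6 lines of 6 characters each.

Place B at (3,4); scan 8 dirs for brackets.
Dir NW: first cell 'B' (not opp) -> no flip
Dir N: first cell '.' (not opp) -> no flip
Dir NE: first cell '.' (not opp) -> no flip
Dir W: opp run (3,3) capped by B -> flip
Dir E: first cell '.' (not opp) -> no flip
Dir SW: first cell '.' (not opp) -> no flip
Dir S: first cell '.' (not opp) -> no flip
Dir SE: first cell '.' (not opp) -> no flip
All flips: (3,3)

Answer: ......
..B...
..BB..
.WBBB.
..W...
...W..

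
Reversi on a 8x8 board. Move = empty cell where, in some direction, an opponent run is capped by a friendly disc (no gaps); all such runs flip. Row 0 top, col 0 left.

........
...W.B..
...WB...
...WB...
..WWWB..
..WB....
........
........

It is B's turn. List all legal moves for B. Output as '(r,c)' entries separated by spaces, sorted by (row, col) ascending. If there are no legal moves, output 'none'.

(0,2): flips 1 -> legal
(0,3): flips 4 -> legal
(0,4): no bracket -> illegal
(1,2): flips 1 -> legal
(1,4): no bracket -> illegal
(2,2): flips 1 -> legal
(3,1): flips 1 -> legal
(3,2): flips 1 -> legal
(3,5): flips 1 -> legal
(4,1): flips 3 -> legal
(5,1): flips 3 -> legal
(5,4): flips 1 -> legal
(5,5): no bracket -> illegal
(6,1): flips 2 -> legal
(6,2): no bracket -> illegal
(6,3): no bracket -> illegal

Answer: (0,2) (0,3) (1,2) (2,2) (3,1) (3,2) (3,5) (4,1) (5,1) (5,4) (6,1)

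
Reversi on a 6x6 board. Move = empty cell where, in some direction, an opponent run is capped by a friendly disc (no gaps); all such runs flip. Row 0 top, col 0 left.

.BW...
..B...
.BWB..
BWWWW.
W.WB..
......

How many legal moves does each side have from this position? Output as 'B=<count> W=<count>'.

Answer: B=7 W=11

Derivation:
-- B to move --
(0,3): flips 1 -> legal
(1,1): no bracket -> illegal
(1,3): no bracket -> illegal
(2,0): no bracket -> illegal
(2,4): no bracket -> illegal
(2,5): flips 1 -> legal
(3,5): flips 4 -> legal
(4,1): flips 3 -> legal
(4,4): no bracket -> illegal
(4,5): flips 1 -> legal
(5,0): flips 1 -> legal
(5,1): no bracket -> illegal
(5,2): flips 3 -> legal
(5,3): no bracket -> illegal
B mobility = 7
-- W to move --
(0,0): flips 1 -> legal
(0,3): no bracket -> illegal
(1,0): flips 1 -> legal
(1,1): flips 1 -> legal
(1,3): flips 1 -> legal
(1,4): flips 1 -> legal
(2,0): flips 2 -> legal
(2,4): flips 1 -> legal
(4,1): no bracket -> illegal
(4,4): flips 1 -> legal
(5,2): flips 1 -> legal
(5,3): flips 1 -> legal
(5,4): flips 1 -> legal
W mobility = 11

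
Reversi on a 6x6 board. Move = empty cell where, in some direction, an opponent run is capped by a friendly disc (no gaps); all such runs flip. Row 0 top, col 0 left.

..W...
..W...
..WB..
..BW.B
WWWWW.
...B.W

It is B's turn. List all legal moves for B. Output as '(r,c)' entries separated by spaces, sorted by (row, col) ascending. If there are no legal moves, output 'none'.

(0,1): flips 1 -> legal
(0,3): no bracket -> illegal
(1,1): no bracket -> illegal
(1,3): no bracket -> illegal
(2,1): flips 1 -> legal
(2,4): no bracket -> illegal
(3,0): no bracket -> illegal
(3,1): flips 1 -> legal
(3,4): flips 1 -> legal
(4,5): no bracket -> illegal
(5,0): flips 1 -> legal
(5,1): no bracket -> illegal
(5,2): flips 1 -> legal
(5,4): flips 1 -> legal

Answer: (0,1) (2,1) (3,1) (3,4) (5,0) (5,2) (5,4)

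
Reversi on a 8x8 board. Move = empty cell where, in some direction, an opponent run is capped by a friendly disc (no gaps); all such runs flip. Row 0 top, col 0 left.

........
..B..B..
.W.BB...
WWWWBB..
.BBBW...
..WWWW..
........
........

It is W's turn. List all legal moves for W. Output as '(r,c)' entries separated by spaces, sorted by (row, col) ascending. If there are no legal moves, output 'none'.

(0,1): no bracket -> illegal
(0,2): no bracket -> illegal
(0,3): flips 1 -> legal
(0,4): no bracket -> illegal
(0,5): no bracket -> illegal
(0,6): flips 2 -> legal
(1,1): no bracket -> illegal
(1,3): flips 1 -> legal
(1,4): flips 3 -> legal
(1,6): no bracket -> illegal
(2,2): no bracket -> illegal
(2,5): flips 2 -> legal
(2,6): flips 1 -> legal
(3,6): flips 2 -> legal
(4,0): flips 3 -> legal
(4,5): no bracket -> illegal
(4,6): no bracket -> illegal
(5,0): flips 1 -> legal
(5,1): flips 2 -> legal

Answer: (0,3) (0,6) (1,3) (1,4) (2,5) (2,6) (3,6) (4,0) (5,0) (5,1)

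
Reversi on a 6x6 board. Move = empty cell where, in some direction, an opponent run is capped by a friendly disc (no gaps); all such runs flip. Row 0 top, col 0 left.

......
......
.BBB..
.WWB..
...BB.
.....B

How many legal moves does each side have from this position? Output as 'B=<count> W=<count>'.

Answer: B=4 W=7

Derivation:
-- B to move --
(2,0): no bracket -> illegal
(3,0): flips 2 -> legal
(4,0): flips 1 -> legal
(4,1): flips 2 -> legal
(4,2): flips 1 -> legal
B mobility = 4
-- W to move --
(1,0): flips 1 -> legal
(1,1): flips 1 -> legal
(1,2): flips 1 -> legal
(1,3): flips 1 -> legal
(1,4): flips 1 -> legal
(2,0): no bracket -> illegal
(2,4): no bracket -> illegal
(3,0): no bracket -> illegal
(3,4): flips 1 -> legal
(3,5): no bracket -> illegal
(4,2): no bracket -> illegal
(4,5): no bracket -> illegal
(5,2): no bracket -> illegal
(5,3): no bracket -> illegal
(5,4): flips 1 -> legal
W mobility = 7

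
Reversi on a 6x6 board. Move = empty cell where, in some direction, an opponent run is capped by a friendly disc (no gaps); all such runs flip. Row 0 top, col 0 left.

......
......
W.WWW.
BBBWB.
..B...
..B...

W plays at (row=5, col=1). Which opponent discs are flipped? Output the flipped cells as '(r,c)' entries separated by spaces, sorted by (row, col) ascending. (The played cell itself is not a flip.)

Dir NW: first cell '.' (not opp) -> no flip
Dir N: first cell '.' (not opp) -> no flip
Dir NE: opp run (4,2) capped by W -> flip
Dir W: first cell '.' (not opp) -> no flip
Dir E: opp run (5,2), next='.' -> no flip
Dir SW: edge -> no flip
Dir S: edge -> no flip
Dir SE: edge -> no flip

Answer: (4,2)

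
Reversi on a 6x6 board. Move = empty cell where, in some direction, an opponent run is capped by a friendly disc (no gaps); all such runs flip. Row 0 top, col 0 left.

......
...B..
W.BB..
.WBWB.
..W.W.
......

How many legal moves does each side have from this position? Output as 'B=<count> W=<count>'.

Answer: B=6 W=6

Derivation:
-- B to move --
(1,0): no bracket -> illegal
(1,1): no bracket -> illegal
(2,1): no bracket -> illegal
(2,4): no bracket -> illegal
(3,0): flips 1 -> legal
(3,5): no bracket -> illegal
(4,0): flips 1 -> legal
(4,1): no bracket -> illegal
(4,3): flips 1 -> legal
(4,5): no bracket -> illegal
(5,1): no bracket -> illegal
(5,2): flips 1 -> legal
(5,3): no bracket -> illegal
(5,4): flips 1 -> legal
(5,5): flips 2 -> legal
B mobility = 6
-- W to move --
(0,2): no bracket -> illegal
(0,3): flips 2 -> legal
(0,4): flips 2 -> legal
(1,1): flips 1 -> legal
(1,2): flips 2 -> legal
(1,4): no bracket -> illegal
(2,1): no bracket -> illegal
(2,4): flips 1 -> legal
(2,5): no bracket -> illegal
(3,5): flips 1 -> legal
(4,1): no bracket -> illegal
(4,3): no bracket -> illegal
(4,5): no bracket -> illegal
W mobility = 6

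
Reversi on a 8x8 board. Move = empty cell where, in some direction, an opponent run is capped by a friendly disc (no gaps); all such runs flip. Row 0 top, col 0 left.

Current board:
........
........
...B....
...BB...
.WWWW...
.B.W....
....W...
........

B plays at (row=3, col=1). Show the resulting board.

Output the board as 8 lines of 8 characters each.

Answer: ........
........
...B....
.B.BB...
.BWWW...
.B.W....
....W...
........

Derivation:
Place B at (3,1); scan 8 dirs for brackets.
Dir NW: first cell '.' (not opp) -> no flip
Dir N: first cell '.' (not opp) -> no flip
Dir NE: first cell '.' (not opp) -> no flip
Dir W: first cell '.' (not opp) -> no flip
Dir E: first cell '.' (not opp) -> no flip
Dir SW: first cell '.' (not opp) -> no flip
Dir S: opp run (4,1) capped by B -> flip
Dir SE: opp run (4,2) (5,3) (6,4), next='.' -> no flip
All flips: (4,1)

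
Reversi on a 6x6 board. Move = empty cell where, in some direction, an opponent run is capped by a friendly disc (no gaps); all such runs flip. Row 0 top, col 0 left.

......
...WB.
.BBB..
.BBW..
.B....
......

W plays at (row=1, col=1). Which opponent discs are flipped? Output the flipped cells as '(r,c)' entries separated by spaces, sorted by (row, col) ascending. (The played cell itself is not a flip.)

Answer: (2,2)

Derivation:
Dir NW: first cell '.' (not opp) -> no flip
Dir N: first cell '.' (not opp) -> no flip
Dir NE: first cell '.' (not opp) -> no flip
Dir W: first cell '.' (not opp) -> no flip
Dir E: first cell '.' (not opp) -> no flip
Dir SW: first cell '.' (not opp) -> no flip
Dir S: opp run (2,1) (3,1) (4,1), next='.' -> no flip
Dir SE: opp run (2,2) capped by W -> flip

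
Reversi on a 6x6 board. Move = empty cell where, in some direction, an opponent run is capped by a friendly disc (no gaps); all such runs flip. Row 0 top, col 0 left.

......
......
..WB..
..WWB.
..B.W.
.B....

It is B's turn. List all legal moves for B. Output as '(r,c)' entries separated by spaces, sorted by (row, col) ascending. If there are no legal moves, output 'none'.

Answer: (1,2) (2,1) (2,4) (3,1) (4,1) (4,3) (5,4)

Derivation:
(1,1): no bracket -> illegal
(1,2): flips 2 -> legal
(1,3): no bracket -> illegal
(2,1): flips 1 -> legal
(2,4): flips 1 -> legal
(3,1): flips 2 -> legal
(3,5): no bracket -> illegal
(4,1): flips 1 -> legal
(4,3): flips 1 -> legal
(4,5): no bracket -> illegal
(5,3): no bracket -> illegal
(5,4): flips 1 -> legal
(5,5): no bracket -> illegal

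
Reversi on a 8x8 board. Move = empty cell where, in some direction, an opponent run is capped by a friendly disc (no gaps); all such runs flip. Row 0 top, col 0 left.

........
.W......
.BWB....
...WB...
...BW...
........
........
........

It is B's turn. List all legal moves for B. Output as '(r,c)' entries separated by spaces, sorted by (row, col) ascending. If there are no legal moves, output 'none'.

Answer: (0,1) (3,2) (4,5) (5,4)

Derivation:
(0,0): no bracket -> illegal
(0,1): flips 1 -> legal
(0,2): no bracket -> illegal
(1,0): no bracket -> illegal
(1,2): no bracket -> illegal
(1,3): no bracket -> illegal
(2,0): no bracket -> illegal
(2,4): no bracket -> illegal
(3,1): no bracket -> illegal
(3,2): flips 1 -> legal
(3,5): no bracket -> illegal
(4,2): no bracket -> illegal
(4,5): flips 1 -> legal
(5,3): no bracket -> illegal
(5,4): flips 1 -> legal
(5,5): no bracket -> illegal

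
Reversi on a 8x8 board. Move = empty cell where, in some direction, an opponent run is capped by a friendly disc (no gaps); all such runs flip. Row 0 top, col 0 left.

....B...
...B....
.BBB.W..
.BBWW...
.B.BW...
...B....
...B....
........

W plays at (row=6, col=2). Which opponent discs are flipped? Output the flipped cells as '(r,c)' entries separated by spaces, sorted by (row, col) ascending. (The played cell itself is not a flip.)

Answer: (5,3)

Derivation:
Dir NW: first cell '.' (not opp) -> no flip
Dir N: first cell '.' (not opp) -> no flip
Dir NE: opp run (5,3) capped by W -> flip
Dir W: first cell '.' (not opp) -> no flip
Dir E: opp run (6,3), next='.' -> no flip
Dir SW: first cell '.' (not opp) -> no flip
Dir S: first cell '.' (not opp) -> no flip
Dir SE: first cell '.' (not opp) -> no flip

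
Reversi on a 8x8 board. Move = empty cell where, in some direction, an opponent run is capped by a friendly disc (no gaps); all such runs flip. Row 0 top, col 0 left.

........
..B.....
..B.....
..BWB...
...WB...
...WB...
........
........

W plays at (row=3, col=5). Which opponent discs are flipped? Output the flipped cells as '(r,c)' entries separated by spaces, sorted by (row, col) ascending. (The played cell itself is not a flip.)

Answer: (3,4) (4,4)

Derivation:
Dir NW: first cell '.' (not opp) -> no flip
Dir N: first cell '.' (not opp) -> no flip
Dir NE: first cell '.' (not opp) -> no flip
Dir W: opp run (3,4) capped by W -> flip
Dir E: first cell '.' (not opp) -> no flip
Dir SW: opp run (4,4) capped by W -> flip
Dir S: first cell '.' (not opp) -> no flip
Dir SE: first cell '.' (not opp) -> no flip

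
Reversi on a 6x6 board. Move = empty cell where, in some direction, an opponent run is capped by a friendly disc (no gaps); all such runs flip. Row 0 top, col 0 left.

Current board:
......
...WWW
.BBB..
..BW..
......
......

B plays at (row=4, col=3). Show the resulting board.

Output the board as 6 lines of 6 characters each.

Answer: ......
...WWW
.BBB..
..BB..
...B..
......

Derivation:
Place B at (4,3); scan 8 dirs for brackets.
Dir NW: first cell 'B' (not opp) -> no flip
Dir N: opp run (3,3) capped by B -> flip
Dir NE: first cell '.' (not opp) -> no flip
Dir W: first cell '.' (not opp) -> no flip
Dir E: first cell '.' (not opp) -> no flip
Dir SW: first cell '.' (not opp) -> no flip
Dir S: first cell '.' (not opp) -> no flip
Dir SE: first cell '.' (not opp) -> no flip
All flips: (3,3)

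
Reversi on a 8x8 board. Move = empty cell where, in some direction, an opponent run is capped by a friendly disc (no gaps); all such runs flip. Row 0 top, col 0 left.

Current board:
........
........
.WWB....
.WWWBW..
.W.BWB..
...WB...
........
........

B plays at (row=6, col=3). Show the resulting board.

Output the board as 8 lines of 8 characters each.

Place B at (6,3); scan 8 dirs for brackets.
Dir NW: first cell '.' (not opp) -> no flip
Dir N: opp run (5,3) capped by B -> flip
Dir NE: first cell 'B' (not opp) -> no flip
Dir W: first cell '.' (not opp) -> no flip
Dir E: first cell '.' (not opp) -> no flip
Dir SW: first cell '.' (not opp) -> no flip
Dir S: first cell '.' (not opp) -> no flip
Dir SE: first cell '.' (not opp) -> no flip
All flips: (5,3)

Answer: ........
........
.WWB....
.WWWBW..
.W.BWB..
...BB...
...B....
........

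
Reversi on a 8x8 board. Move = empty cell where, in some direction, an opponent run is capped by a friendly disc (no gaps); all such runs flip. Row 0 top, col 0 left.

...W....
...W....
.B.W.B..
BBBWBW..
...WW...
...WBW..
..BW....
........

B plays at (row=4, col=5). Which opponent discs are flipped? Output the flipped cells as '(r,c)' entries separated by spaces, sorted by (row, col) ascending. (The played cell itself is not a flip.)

Dir NW: first cell 'B' (not opp) -> no flip
Dir N: opp run (3,5) capped by B -> flip
Dir NE: first cell '.' (not opp) -> no flip
Dir W: opp run (4,4) (4,3), next='.' -> no flip
Dir E: first cell '.' (not opp) -> no flip
Dir SW: first cell 'B' (not opp) -> no flip
Dir S: opp run (5,5), next='.' -> no flip
Dir SE: first cell '.' (not opp) -> no flip

Answer: (3,5)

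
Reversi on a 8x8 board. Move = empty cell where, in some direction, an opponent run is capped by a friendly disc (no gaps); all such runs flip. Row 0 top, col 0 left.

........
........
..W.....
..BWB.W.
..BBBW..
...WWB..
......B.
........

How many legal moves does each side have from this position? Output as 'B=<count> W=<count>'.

-- B to move --
(1,1): flips 2 -> legal
(1,2): flips 1 -> legal
(1,3): no bracket -> illegal
(2,1): no bracket -> illegal
(2,3): flips 1 -> legal
(2,4): flips 1 -> legal
(2,5): no bracket -> illegal
(2,6): no bracket -> illegal
(2,7): no bracket -> illegal
(3,1): no bracket -> illegal
(3,5): flips 1 -> legal
(3,7): no bracket -> illegal
(4,6): flips 1 -> legal
(4,7): no bracket -> illegal
(5,2): flips 2 -> legal
(5,6): flips 1 -> legal
(6,2): flips 1 -> legal
(6,3): flips 1 -> legal
(6,4): flips 2 -> legal
(6,5): flips 1 -> legal
B mobility = 12
-- W to move --
(2,1): flips 2 -> legal
(2,3): flips 1 -> legal
(2,4): flips 2 -> legal
(2,5): no bracket -> illegal
(3,1): flips 2 -> legal
(3,5): flips 2 -> legal
(4,1): flips 3 -> legal
(4,6): no bracket -> illegal
(5,1): flips 1 -> legal
(5,2): flips 2 -> legal
(5,6): flips 1 -> legal
(5,7): no bracket -> illegal
(6,4): no bracket -> illegal
(6,5): flips 1 -> legal
(6,7): no bracket -> illegal
(7,5): no bracket -> illegal
(7,6): no bracket -> illegal
(7,7): flips 3 -> legal
W mobility = 11

Answer: B=12 W=11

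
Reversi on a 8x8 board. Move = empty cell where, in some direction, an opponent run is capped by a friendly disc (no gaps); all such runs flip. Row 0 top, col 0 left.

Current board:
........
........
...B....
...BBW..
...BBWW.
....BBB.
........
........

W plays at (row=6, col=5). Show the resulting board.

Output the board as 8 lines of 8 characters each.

Answer: ........
........
...B....
...BBW..
...BBWW.
....BWB.
.....W..
........

Derivation:
Place W at (6,5); scan 8 dirs for brackets.
Dir NW: opp run (5,4) (4,3), next='.' -> no flip
Dir N: opp run (5,5) capped by W -> flip
Dir NE: opp run (5,6), next='.' -> no flip
Dir W: first cell '.' (not opp) -> no flip
Dir E: first cell '.' (not opp) -> no flip
Dir SW: first cell '.' (not opp) -> no flip
Dir S: first cell '.' (not opp) -> no flip
Dir SE: first cell '.' (not opp) -> no flip
All flips: (5,5)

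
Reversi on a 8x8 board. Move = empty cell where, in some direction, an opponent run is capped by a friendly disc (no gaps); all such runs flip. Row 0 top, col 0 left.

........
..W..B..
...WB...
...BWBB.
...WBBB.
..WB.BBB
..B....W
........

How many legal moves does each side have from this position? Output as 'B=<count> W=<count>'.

-- B to move --
(0,1): flips 3 -> legal
(0,2): no bracket -> illegal
(0,3): no bracket -> illegal
(1,1): no bracket -> illegal
(1,3): flips 1 -> legal
(1,4): no bracket -> illegal
(2,1): no bracket -> illegal
(2,2): flips 1 -> legal
(2,5): no bracket -> illegal
(3,2): no bracket -> illegal
(4,1): no bracket -> illegal
(4,2): flips 2 -> legal
(5,1): flips 1 -> legal
(5,4): no bracket -> illegal
(6,1): no bracket -> illegal
(6,3): no bracket -> illegal
(6,6): no bracket -> illegal
(7,6): no bracket -> illegal
(7,7): flips 1 -> legal
B mobility = 6
-- W to move --
(0,4): no bracket -> illegal
(0,5): no bracket -> illegal
(0,6): no bracket -> illegal
(1,3): no bracket -> illegal
(1,4): flips 1 -> legal
(1,6): no bracket -> illegal
(2,2): no bracket -> illegal
(2,5): flips 1 -> legal
(2,6): no bracket -> illegal
(2,7): no bracket -> illegal
(3,2): flips 1 -> legal
(3,7): flips 2 -> legal
(4,2): no bracket -> illegal
(4,7): flips 4 -> legal
(5,1): no bracket -> illegal
(5,4): flips 2 -> legal
(6,1): no bracket -> illegal
(6,3): flips 1 -> legal
(6,4): no bracket -> illegal
(6,5): no bracket -> illegal
(6,6): no bracket -> illegal
(7,1): no bracket -> illegal
(7,2): flips 1 -> legal
(7,3): no bracket -> illegal
W mobility = 8

Answer: B=6 W=8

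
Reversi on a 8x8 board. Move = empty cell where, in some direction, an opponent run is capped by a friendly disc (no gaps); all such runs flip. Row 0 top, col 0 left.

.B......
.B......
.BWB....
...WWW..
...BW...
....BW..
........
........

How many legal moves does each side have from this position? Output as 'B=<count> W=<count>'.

Answer: B=5 W=9

Derivation:
-- B to move --
(1,2): no bracket -> illegal
(1,3): no bracket -> illegal
(2,4): flips 2 -> legal
(2,5): flips 1 -> legal
(2,6): no bracket -> illegal
(3,1): no bracket -> illegal
(3,2): no bracket -> illegal
(3,6): no bracket -> illegal
(4,2): no bracket -> illegal
(4,5): flips 2 -> legal
(4,6): no bracket -> illegal
(5,3): no bracket -> illegal
(5,6): flips 1 -> legal
(6,4): no bracket -> illegal
(6,5): no bracket -> illegal
(6,6): flips 4 -> legal
B mobility = 5
-- W to move --
(0,0): flips 1 -> legal
(0,2): no bracket -> illegal
(1,0): no bracket -> illegal
(1,2): flips 1 -> legal
(1,3): flips 1 -> legal
(1,4): no bracket -> illegal
(2,0): flips 1 -> legal
(2,4): flips 1 -> legal
(3,0): no bracket -> illegal
(3,1): no bracket -> illegal
(3,2): no bracket -> illegal
(4,2): flips 1 -> legal
(4,5): no bracket -> illegal
(5,2): flips 1 -> legal
(5,3): flips 2 -> legal
(6,3): no bracket -> illegal
(6,4): flips 1 -> legal
(6,5): no bracket -> illegal
W mobility = 9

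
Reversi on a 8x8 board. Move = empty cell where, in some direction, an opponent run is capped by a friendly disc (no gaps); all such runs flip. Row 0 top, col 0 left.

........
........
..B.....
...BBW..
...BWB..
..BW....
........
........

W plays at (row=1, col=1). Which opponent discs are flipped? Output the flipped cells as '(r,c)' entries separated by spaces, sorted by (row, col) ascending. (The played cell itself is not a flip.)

Dir NW: first cell '.' (not opp) -> no flip
Dir N: first cell '.' (not opp) -> no flip
Dir NE: first cell '.' (not opp) -> no flip
Dir W: first cell '.' (not opp) -> no flip
Dir E: first cell '.' (not opp) -> no flip
Dir SW: first cell '.' (not opp) -> no flip
Dir S: first cell '.' (not opp) -> no flip
Dir SE: opp run (2,2) (3,3) capped by W -> flip

Answer: (2,2) (3,3)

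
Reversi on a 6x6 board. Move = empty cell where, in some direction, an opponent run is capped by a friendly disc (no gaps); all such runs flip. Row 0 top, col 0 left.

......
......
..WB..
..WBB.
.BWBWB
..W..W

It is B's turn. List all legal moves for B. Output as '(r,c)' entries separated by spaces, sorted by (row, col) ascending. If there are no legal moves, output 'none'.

(1,1): flips 1 -> legal
(1,2): no bracket -> illegal
(1,3): no bracket -> illegal
(2,1): flips 2 -> legal
(3,1): flips 1 -> legal
(3,5): no bracket -> illegal
(5,1): flips 1 -> legal
(5,3): no bracket -> illegal
(5,4): flips 1 -> legal

Answer: (1,1) (2,1) (3,1) (5,1) (5,4)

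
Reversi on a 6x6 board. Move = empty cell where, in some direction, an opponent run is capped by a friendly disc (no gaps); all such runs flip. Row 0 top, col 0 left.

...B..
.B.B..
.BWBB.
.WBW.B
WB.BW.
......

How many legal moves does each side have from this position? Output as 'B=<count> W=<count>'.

Answer: B=7 W=9

Derivation:
-- B to move --
(1,2): flips 1 -> legal
(2,0): no bracket -> illegal
(3,0): flips 1 -> legal
(3,4): flips 1 -> legal
(4,2): flips 1 -> legal
(4,5): flips 1 -> legal
(5,0): no bracket -> illegal
(5,1): no bracket -> illegal
(5,3): flips 1 -> legal
(5,4): no bracket -> illegal
(5,5): flips 3 -> legal
B mobility = 7
-- W to move --
(0,0): flips 1 -> legal
(0,1): flips 2 -> legal
(0,2): no bracket -> illegal
(0,4): flips 1 -> legal
(1,0): no bracket -> illegal
(1,2): no bracket -> illegal
(1,4): no bracket -> illegal
(1,5): flips 1 -> legal
(2,0): flips 1 -> legal
(2,5): flips 2 -> legal
(3,0): no bracket -> illegal
(3,4): no bracket -> illegal
(4,2): flips 3 -> legal
(4,5): no bracket -> illegal
(5,0): no bracket -> illegal
(5,1): flips 1 -> legal
(5,2): no bracket -> illegal
(5,3): flips 1 -> legal
(5,4): no bracket -> illegal
W mobility = 9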